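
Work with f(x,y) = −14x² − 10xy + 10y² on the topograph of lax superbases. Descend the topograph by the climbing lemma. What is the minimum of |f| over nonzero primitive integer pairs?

descent: ρ → (10,10,-14)  [lands on river]
river: ρ → (-14,18,6)
river: ρ → (6,18,-14)
river: ρ → (-14,10,10)
closes: descent 1, river 4
min |a| on river = 6

6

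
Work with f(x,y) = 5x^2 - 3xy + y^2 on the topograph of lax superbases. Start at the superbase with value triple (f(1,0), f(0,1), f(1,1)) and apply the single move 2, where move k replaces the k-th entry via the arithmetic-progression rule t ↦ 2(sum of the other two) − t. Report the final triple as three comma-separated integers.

start (5,1,3) = (f(1,0),f(0,1),f(1,1))
replace slot 2: 2·(5+3) − 1 = 15 → (5,15,3)

5,15,3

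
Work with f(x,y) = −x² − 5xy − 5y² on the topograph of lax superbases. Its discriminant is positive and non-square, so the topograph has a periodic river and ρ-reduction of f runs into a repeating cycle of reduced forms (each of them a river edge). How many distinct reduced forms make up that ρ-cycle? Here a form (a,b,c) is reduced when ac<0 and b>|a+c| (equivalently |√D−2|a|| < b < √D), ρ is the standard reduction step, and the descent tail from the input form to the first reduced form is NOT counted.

D = 5, ⌊√D⌋ = 2
descent: ρ → (-5,5,-1)
descent: ρ → (-1,1,1)  [lands on river]
river: ρ → (1,1,-1)
ρ-cycle length = 2 (tail of 2 descent steps not counted)

2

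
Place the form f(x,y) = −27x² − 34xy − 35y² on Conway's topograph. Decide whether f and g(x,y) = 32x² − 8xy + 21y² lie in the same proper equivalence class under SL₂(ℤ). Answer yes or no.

D₁ = -2624, D₂ = -2624
f is negative-definite; reduce −f:
−f: translate: b→-20 (≡34 mod 54), so (27,34,35)→(27,-20,28)
−f: reduced (well bottom): (27,-20,28) with a≤c, −a<b≤a
flip sign back: reduced form of f is (-27,20,-28)
g: flip: (32,-8,21)→(21,8,32)
g: reduced (well bottom): (21,8,32) with a≤c, −a<b≤a
reduced forms (-27, 20, -28) vs (21, 8, 32) ⇒ inequivalent

no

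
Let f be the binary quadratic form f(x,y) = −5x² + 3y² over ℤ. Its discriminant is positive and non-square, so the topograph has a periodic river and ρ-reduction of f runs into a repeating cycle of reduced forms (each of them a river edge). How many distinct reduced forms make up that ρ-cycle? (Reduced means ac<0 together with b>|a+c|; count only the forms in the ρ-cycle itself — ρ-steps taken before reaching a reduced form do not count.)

D = 60, ⌊√D⌋ = 7
descent: ρ → (3,6,-2)  [lands on river]
river: ρ → (-2,6,3)
ρ-cycle length = 2 (tail of 1 descent step not counted)

2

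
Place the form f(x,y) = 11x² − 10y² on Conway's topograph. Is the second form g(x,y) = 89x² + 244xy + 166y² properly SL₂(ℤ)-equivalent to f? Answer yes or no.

D₁ = 440, D₂ = 440
river cycle of f (length 2): (-10, 20, 1), (1, 20, -10)
river cycle of g (length 2): (-10, 20, 1), (1, 20, -10)
cycles coincide ⇒ equivalent

yes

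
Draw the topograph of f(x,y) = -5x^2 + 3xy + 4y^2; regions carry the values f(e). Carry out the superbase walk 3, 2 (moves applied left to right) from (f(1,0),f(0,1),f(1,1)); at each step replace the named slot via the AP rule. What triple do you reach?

start (-5,4,2) = (f(1,0),f(0,1),f(1,1))
replace slot 3: 2·((-5)+4) − 2 = -4 → (-5,4,-4)
replace slot 2: 2·((-5)+(-4)) − 4 = -22 → (-5,-22,-4)

-5,-22,-4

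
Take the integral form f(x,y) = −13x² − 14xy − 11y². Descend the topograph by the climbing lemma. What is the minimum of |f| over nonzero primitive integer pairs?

translate: b→-12 (≡14 mod 26), so (13,14,11)→(13,-12,10)
flip: (13,-12,10)→(10,12,13)
translate: b→-8 (≡12 mod 20), so (10,12,13)→(10,-8,11)
reduced (well bottom): (10,-8,11) with a≤c, −a<b≤a
well minimum |f| = |-10| = 10 (negative-definite)

10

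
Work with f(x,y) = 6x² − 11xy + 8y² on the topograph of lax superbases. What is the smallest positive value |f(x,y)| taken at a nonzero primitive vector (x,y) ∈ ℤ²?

translate: b→1 (≡-11 mod 12), so (6,-11,8)→(6,1,3)
flip: (6,1,3)→(3,-1,6)
reduced (well bottom): (3,-1,6) with a≤c, −a<b≤a
well minimum = a = 3

3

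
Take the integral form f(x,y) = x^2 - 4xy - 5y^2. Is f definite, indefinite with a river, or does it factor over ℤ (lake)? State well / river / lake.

D = b²−4ac = (-4)² − 4·1·(-5) = 36
D = 6² is a perfect square ⇒ form factors over ℤ ⇒ lakes

lake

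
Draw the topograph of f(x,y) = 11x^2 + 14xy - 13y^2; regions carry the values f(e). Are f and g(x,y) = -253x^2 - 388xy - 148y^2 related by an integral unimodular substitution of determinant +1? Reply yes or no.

D₁ = 768, D₂ = 768
river cycle of f (length 8): (-13, 12, 12), (12, 12, -13), (-13, 14, 11), (11, 8, -16), (-16, 24, 3), (3, 24, -16), (-16, 8, 11), (11, 14, -13)
river cycle of g (length 8): (-13, 12, 12), (12, 12, -13), (-13, 14, 11), (11, 8, -16), (-16, 24, 3), (3, 24, -16), (-16, 8, 11), (11, 14, -13)
cycles coincide ⇒ equivalent

yes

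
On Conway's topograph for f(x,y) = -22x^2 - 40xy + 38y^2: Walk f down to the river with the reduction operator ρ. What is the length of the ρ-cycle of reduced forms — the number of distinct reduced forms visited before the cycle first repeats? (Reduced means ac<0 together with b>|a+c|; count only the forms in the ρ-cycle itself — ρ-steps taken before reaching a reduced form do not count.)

D = 4944, ⌊√D⌋ = 70
descent: ρ → (38,40,-22)  [lands on river]
river: ρ → (-22,48,30)
river: ρ → (30,12,-40)
river: ρ → (-40,68,2)
river: ρ → (2,68,-40)
river: ρ → (-40,12,30)
river: ρ → (30,48,-22)
river: ρ → (-22,40,38)
river: ρ → (38,36,-24)
river: ρ → (-24,60,14)
river: ρ → (14,52,-40)
river: ρ → (-40,28,26)
river: ρ → (26,24,-42)
river: ρ → (-42,60,8)
river: ρ → (8,68,-10)
river: ρ → (-10,52,56)
river: ρ → (56,60,-6)
river: ρ → (-6,60,56)
river: ρ → (56,52,-10)
river: ρ → (-10,68,8)
river: ρ → (8,60,-42)
river: ρ → (-42,24,26)
river: ρ → (26,28,-40)
river: ρ → (-40,52,14)
river: ρ → (14,60,-24)
river: ρ → (-24,36,38)
ρ-cycle length = 26 (tail of 1 descent step not counted)

26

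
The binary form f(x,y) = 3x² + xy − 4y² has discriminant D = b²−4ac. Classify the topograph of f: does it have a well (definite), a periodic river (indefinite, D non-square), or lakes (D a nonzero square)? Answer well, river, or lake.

D = b²−4ac = 1² − 4·3·(-4) = 49
D = 7² is a perfect square ⇒ form factors over ℤ ⇒ lakes

lake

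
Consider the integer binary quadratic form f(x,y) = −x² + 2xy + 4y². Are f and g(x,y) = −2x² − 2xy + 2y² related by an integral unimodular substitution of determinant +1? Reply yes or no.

D₁ = 20, D₂ = 20
river cycle of f (length 2): (-1, 4, 1), (1, 4, -1)
river cycle of g (length 2): (2, 2, -2), (-2, 2, 2)
cycles differ ⇒ inequivalent

no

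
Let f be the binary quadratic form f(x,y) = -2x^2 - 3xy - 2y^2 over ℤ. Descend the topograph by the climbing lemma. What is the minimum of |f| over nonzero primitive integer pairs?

translate: b→-1 (≡3 mod 4), so (2,3,2)→(2,-1,1)
flip: (2,-1,1)→(1,1,2)
reduced (well bottom): (1,1,2) with a≤c, −a<b≤a
well minimum |f| = |-1| = 1 (negative-definite)

1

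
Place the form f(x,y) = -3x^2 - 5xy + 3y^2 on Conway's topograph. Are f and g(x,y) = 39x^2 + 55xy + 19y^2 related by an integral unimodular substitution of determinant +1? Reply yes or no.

D₁ = 61, D₂ = 61
river cycle of f (length 6): (3, 5, -3), (-3, 7, 1), (1, 7, -3), (-3, 5, 3), (3, 7, -1), (-1, 7, 3)
river cycle of g (length 6): (3, 5, -3), (-3, 7, 1), (1, 7, -3), (-3, 5, 3), (3, 7, -1), (-1, 7, 3)
cycles coincide ⇒ equivalent

yes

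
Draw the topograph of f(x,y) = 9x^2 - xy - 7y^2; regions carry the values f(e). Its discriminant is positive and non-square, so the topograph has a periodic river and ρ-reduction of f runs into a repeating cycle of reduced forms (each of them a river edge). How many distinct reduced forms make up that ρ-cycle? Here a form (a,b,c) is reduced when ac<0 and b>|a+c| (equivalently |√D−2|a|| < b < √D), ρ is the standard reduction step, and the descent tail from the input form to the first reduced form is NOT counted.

D = 253, ⌊√D⌋ = 15
descent: ρ → (-7,15,1)  [lands on river]
river: ρ → (1,15,-7)
river: ρ → (-7,13,3)
river: ρ → (3,11,-11)
river: ρ → (-11,11,3)
river: ρ → (3,13,-7)
ρ-cycle length = 6 (tail of 1 descent step not counted)

6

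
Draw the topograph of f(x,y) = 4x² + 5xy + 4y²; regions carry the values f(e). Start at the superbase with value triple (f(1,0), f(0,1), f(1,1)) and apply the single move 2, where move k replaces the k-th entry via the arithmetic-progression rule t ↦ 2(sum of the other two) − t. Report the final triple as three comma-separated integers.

start (4,4,13) = (f(1,0),f(0,1),f(1,1))
replace slot 2: 2·(4+13) − 4 = 30 → (4,30,13)

4,30,13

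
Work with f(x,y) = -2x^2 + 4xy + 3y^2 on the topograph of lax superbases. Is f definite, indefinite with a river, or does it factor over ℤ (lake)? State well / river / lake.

D = b²−4ac = 4² − 4·(-2)·3 = 40
D > 0 non-square ⇒ indefinite ⇒ periodic river

river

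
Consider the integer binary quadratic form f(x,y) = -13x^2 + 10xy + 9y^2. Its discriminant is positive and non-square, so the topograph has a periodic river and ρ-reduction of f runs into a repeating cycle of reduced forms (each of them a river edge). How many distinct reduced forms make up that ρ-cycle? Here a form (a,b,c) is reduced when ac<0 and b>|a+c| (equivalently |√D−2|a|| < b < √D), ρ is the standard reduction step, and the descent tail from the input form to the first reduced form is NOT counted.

D = 568, ⌊√D⌋ = 23
river: ρ → (9,8,-14)
river: ρ → (-14,20,3)
river: ρ → (3,22,-7)
river: ρ → (-7,20,6)
river: ρ → (6,16,-13)
river: ρ → (-13,10,9)
ρ-cycle length = 6 (tail of 0 descent steps not counted)

6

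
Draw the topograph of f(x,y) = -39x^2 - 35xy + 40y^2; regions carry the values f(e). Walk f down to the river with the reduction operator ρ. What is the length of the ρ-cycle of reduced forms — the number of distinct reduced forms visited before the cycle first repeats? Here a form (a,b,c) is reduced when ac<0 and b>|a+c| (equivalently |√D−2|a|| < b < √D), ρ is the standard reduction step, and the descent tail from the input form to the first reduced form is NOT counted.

D = 7465, ⌊√D⌋ = 86
descent: ρ → (40,35,-39)  [lands on river]
river: ρ → (-39,43,36)
river: ρ → (36,29,-46)
river: ρ → (-46,63,19)
river: ρ → (19,51,-64)
river: ρ → (-64,77,6)
river: ρ → (6,79,-51)
river: ρ → (-51,23,34)
river: ρ → (34,45,-40)
river: ρ → (-40,35,39)
river: ρ → (39,43,-36)
river: ρ → (-36,29,46)
river: ρ → (46,63,-19)
river: ρ → (-19,51,64)
river: ρ → (64,77,-6)
river: ρ → (-6,79,51)
river: ρ → (51,23,-34)
river: ρ → (-34,45,40)
ρ-cycle length = 18 (tail of 1 descent step not counted)

18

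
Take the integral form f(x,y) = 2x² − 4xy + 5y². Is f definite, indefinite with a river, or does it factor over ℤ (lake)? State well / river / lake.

D = b²−4ac = (-4)² − 4·2·5 = -24
D < 0 ⇒ definite ⇒ every region one sign ⇒ single well

well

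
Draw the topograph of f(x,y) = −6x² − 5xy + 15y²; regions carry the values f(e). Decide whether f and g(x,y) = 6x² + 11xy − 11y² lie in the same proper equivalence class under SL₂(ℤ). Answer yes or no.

D₁ = 385, D₂ = 385
river cycle of f (length 12): (-6, 19, 1), (1, 19, -6), (-6, 17, 4), (4, 15, -10), (-10, 5, 9), (9, 13, -6), (-6, 11, 11), (11, 11, -6), (-6, 13, 9), (9, 5, -10), … (2 more)
river cycle of g (length 12): (-11, 11, 6), (6, 13, -9), (-9, 5, 10), (10, 15, -4), (-4, 17, 6), (6, 19, -1), (-1, 19, 6), (6, 17, -4), (-4, 15, 10), (10, 5, -9), … (2 more)
cycles differ ⇒ inequivalent

no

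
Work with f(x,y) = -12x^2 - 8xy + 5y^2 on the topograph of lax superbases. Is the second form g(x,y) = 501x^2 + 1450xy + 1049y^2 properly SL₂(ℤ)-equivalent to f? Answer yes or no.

D₁ = 304, D₂ = 304
river cycle of f (length 12): (5, 8, -12), (-12, 16, 1), (1, 16, -12), (-12, 8, 5), (5, 12, -8), (-8, 4, 9), (9, 14, -3), (-3, 16, 4), (4, 16, -3), (-3, 14, 9), … (2 more)
river cycle of g (length 12): (5, 8, -12), (-12, 16, 1), (1, 16, -12), (-12, 8, 5), (5, 12, -8), (-8, 4, 9), (9, 14, -3), (-3, 16, 4), (4, 16, -3), (-3, 14, 9), … (2 more)
cycles coincide ⇒ equivalent

yes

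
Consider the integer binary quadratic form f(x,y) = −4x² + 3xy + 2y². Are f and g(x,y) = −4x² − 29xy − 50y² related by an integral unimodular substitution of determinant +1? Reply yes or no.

D₁ = 41, D₂ = 41
river cycle of f (length 10): (2, 5, -2), (-2, 3, 4), (4, 5, -1), (-1, 5, 4), (4, 3, -2), (-2, 5, 2), (2, 3, -4), (-4, 5, 1), (1, 5, -4), (-4, 3, 2)
river cycle of g (length 10): (-4, 3, 2), (2, 5, -2), (-2, 3, 4), (4, 5, -1), (-1, 5, 4), (4, 3, -2), (-2, 5, 2), (2, 3, -4), (-4, 5, 1), (1, 5, -4)
cycles coincide ⇒ equivalent

yes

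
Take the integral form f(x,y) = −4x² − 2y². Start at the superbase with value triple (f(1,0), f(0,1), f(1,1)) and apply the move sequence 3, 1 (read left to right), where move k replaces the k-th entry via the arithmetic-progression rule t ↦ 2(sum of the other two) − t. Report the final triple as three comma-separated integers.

start (-4,-2,-6) = (f(1,0),f(0,1),f(1,1))
replace slot 3: 2·((-4)+(-2)) − (-6) = -6 → (-4,-2,-6)
replace slot 1: 2·((-2)+(-6)) − (-4) = -12 → (-12,-2,-6)

-12,-2,-6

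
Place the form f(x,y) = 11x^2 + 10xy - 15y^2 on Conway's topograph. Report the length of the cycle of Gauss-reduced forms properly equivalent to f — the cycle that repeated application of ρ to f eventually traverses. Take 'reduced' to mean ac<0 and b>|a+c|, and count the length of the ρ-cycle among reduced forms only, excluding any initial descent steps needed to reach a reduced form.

D = 760, ⌊√D⌋ = 27
river: ρ → (-15,20,6)
river: ρ → (6,16,-21)
river: ρ → (-21,26,1)
river: ρ → (1,26,-21)
river: ρ → (-21,16,6)
river: ρ → (6,20,-15)
river: ρ → (-15,10,11)
river: ρ → (11,12,-14)
river: ρ → (-14,16,9)
river: ρ → (9,20,-10)
river: ρ → (-10,20,9)
river: ρ → (9,16,-14)
river: ρ → (-14,12,11)
river: ρ → (11,10,-15)
ρ-cycle length = 14 (tail of 0 descent steps not counted)

14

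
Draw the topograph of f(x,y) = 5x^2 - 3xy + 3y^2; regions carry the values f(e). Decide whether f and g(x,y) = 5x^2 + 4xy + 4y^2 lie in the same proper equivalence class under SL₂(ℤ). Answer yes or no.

D₁ = -51, D₂ = -64
discriminants differ ⇒ not SL₂(ℤ)-equivalent

no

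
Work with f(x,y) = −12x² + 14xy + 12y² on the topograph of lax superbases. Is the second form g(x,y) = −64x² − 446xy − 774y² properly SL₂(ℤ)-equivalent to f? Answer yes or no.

D₁ = 772, D₂ = 772
river cycle of f (length 30): (12, 10, -14), (-14, 18, 8), (8, 14, -18), (-18, 22, 4), (4, 26, -6), (-6, 22, 12), (12, 26, -2), (-2, 26, 12), (12, 22, -6), (-6, 26, 4), … (20 more)
river cycle of g (length 30): (-12, 14, 12), (12, 10, -14), (-14, 18, 8), (8, 14, -18), (-18, 22, 4), (4, 26, -6), (-6, 22, 12), (12, 26, -2), (-2, 26, 12), (12, 22, -6), … (20 more)
cycles coincide ⇒ equivalent

yes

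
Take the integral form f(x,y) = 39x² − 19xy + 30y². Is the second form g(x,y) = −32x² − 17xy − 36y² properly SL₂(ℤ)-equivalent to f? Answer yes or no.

D₁ = -4319, D₂ = -4319
f: flip: (39,-19,30)→(30,19,39)
f: reduced (well bottom): (30,19,39) with a≤c, −a<b≤a
g is negative-definite; reduce −g:
−g: reduced (well bottom): (32,17,36) with a≤c, −a<b≤a
flip sign back: reduced form of g is (-32,-17,-36)
reduced forms (30, 19, 39) vs (-32, -17, -36) ⇒ inequivalent

no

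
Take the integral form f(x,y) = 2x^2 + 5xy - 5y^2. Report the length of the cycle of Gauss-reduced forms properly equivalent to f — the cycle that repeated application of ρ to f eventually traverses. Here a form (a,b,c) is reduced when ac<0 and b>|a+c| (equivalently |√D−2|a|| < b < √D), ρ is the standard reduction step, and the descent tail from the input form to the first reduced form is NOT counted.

D = 65, ⌊√D⌋ = 8
river: ρ → (-5,5,2)
river: ρ → (2,7,-2)
river: ρ → (-2,5,5)
river: ρ → (5,5,-2)
river: ρ → (-2,7,2)
river: ρ → (2,5,-5)
ρ-cycle length = 6 (tail of 0 descent steps not counted)

6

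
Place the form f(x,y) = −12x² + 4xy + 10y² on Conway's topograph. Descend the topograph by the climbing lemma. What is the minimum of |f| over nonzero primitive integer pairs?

river: ρ → (10,16,-6)
river: ρ → (-6,20,4)
river: ρ → (4,20,-6)
river: ρ → (-6,16,10)
river: ρ → (10,4,-12)
river: ρ → (-12,20,2)
river: ρ → (2,20,-12)
river: ρ → (-12,4,10)
closes: descent 0, river 8
min |a| on river = 2

2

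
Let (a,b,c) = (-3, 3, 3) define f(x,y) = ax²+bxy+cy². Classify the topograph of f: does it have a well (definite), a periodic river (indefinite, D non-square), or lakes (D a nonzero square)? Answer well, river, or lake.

D = b²−4ac = 3² − 4·(-3)·3 = 45
D > 0 non-square ⇒ indefinite ⇒ periodic river

river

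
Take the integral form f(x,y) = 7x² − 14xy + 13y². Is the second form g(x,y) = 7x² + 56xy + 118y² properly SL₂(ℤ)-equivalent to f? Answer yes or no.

D₁ = -168, D₂ = -168
f: translate: b→0 (≡-14 mod 14), so (7,-14,13)→(7,0,6)
f: flip: (7,0,6)→(6,0,7)
f: reduced (well bottom): (6,0,7) with a≤c, −a<b≤a
g: translate: b→0 (≡56 mod 14), so (7,56,118)→(7,0,6)
g: flip: (7,0,6)→(6,0,7)
g: reduced (well bottom): (6,0,7) with a≤c, −a<b≤a
reduced forms (6, 0, 7) vs (6, 0, 7) ⇒ equivalent

yes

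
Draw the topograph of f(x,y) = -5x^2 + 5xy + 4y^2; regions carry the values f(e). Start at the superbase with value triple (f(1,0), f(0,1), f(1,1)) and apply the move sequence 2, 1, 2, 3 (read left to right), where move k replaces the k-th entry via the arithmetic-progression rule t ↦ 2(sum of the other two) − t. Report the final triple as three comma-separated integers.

start (-5,4,4) = (f(1,0),f(0,1),f(1,1))
replace slot 2: 2·((-5)+4) − 4 = -6 → (-5,-6,4)
replace slot 1: 2·((-6)+4) − (-5) = 1 → (1,-6,4)
replace slot 2: 2·(1+4) − (-6) = 16 → (1,16,4)
replace slot 3: 2·(1+16) − 4 = 30 → (1,16,30)

1,16,30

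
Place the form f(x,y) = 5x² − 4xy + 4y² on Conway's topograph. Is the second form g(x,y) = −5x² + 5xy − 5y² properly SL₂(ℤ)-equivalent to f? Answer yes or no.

D₁ = -64, D₂ = -75
discriminants differ ⇒ not SL₂(ℤ)-equivalent

no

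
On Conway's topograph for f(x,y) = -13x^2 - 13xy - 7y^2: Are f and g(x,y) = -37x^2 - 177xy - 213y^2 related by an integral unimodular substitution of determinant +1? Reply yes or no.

D₁ = -195, D₂ = -195
f is negative-definite; reduce −f:
−f: flip: (13,13,7)→(7,-13,13)
−f: translate: b→1 (≡-13 mod 14), so (7,-13,13)→(7,1,7)
−f: reduced (well bottom): (7,1,7) with a≤c, −a<b≤a
flip sign back: reduced form of f is (-7,-1,-7)
g is negative-definite; reduce −g:
−g: translate: b→29 (≡177 mod 74), so (37,177,213)→(37,29,7)
−g: flip: (37,29,7)→(7,-29,37)
−g: translate: b→-1 (≡-29 mod 14), so (7,-29,37)→(7,-1,7)
−g: flip: (7,-1,7)→(7,1,7)
−g: reduced (well bottom): (7,1,7) with a≤c, −a<b≤a
flip sign back: reduced form of g is (-7,-1,-7)
reduced forms (-7, -1, -7) vs (-7, -1, -7) ⇒ equivalent

yes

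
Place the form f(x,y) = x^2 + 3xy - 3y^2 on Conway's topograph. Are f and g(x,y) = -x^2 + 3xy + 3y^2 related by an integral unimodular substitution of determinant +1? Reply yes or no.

D₁ = 21, D₂ = 21
river cycle of f (length 2): (-3, 3, 1), (1, 3, -3)
river cycle of g (length 2): (3, 3, -1), (-1, 3, 3)
cycles differ ⇒ inequivalent

no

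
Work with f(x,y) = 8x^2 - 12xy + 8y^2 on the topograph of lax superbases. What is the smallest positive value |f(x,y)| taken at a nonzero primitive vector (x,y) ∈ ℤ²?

translate: b→4 (≡-12 mod 16), so (8,-12,8)→(8,4,4)
flip: (8,4,4)→(4,-4,8)
translate: b→4 (≡-4 mod 8), so (4,-4,8)→(4,4,8)
reduced (well bottom): (4,4,8) with a≤c, −a<b≤a
well minimum = a = 4

4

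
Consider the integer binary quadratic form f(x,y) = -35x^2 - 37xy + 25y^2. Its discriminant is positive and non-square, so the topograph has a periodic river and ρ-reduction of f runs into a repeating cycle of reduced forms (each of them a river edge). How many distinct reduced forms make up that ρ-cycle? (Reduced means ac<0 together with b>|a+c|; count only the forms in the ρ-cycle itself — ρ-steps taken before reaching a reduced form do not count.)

D = 4869, ⌊√D⌋ = 69
descent: ρ → (25,37,-35)  [lands on river]
river: ρ → (-35,33,27)
river: ρ → (27,21,-41)
river: ρ → (-41,61,7)
river: ρ → (7,65,-23)
river: ρ → (-23,27,45)
river: ρ → (45,63,-5)
river: ρ → (-5,67,19)
river: ρ → (19,47,-35)
river: ρ → (-35,23,31)
river: ρ → (31,39,-27)
river: ρ → (-27,69,1)
river: ρ → (1,69,-27)
river: ρ → (-27,39,31)
river: ρ → (31,23,-35)
river: ρ → (-35,47,19)
river: ρ → (19,67,-5)
river: ρ → (-5,63,45)
river: ρ → (45,27,-23)
river: ρ → (-23,65,7)
river: ρ → (7,61,-41)
river: ρ → (-41,21,27)
river: ρ → (27,33,-35)
river: ρ → (-35,37,25)
river: ρ → (25,63,-9)
river: ρ → (-9,63,25)
ρ-cycle length = 26 (tail of 1 descent step not counted)

26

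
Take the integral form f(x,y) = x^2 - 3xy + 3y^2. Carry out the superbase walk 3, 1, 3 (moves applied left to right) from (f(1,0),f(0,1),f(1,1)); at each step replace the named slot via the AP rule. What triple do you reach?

start (1,3,1) = (f(1,0),f(0,1),f(1,1))
replace slot 3: 2·(1+3) − 1 = 7 → (1,3,7)
replace slot 1: 2·(3+7) − 1 = 19 → (19,3,7)
replace slot 3: 2·(19+3) − 7 = 37 → (19,3,37)

19,3,37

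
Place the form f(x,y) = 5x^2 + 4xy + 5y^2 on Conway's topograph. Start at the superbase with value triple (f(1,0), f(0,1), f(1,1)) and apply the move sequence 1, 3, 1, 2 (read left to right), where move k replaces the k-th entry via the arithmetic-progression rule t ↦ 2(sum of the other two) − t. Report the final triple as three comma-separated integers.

start (5,5,14) = (f(1,0),f(0,1),f(1,1))
replace slot 1: 2·(5+14) − 5 = 33 → (33,5,14)
replace slot 3: 2·(33+5) − 14 = 62 → (33,5,62)
replace slot 1: 2·(5+62) − 33 = 101 → (101,5,62)
replace slot 2: 2·(101+62) − 5 = 321 → (101,321,62)

101,321,62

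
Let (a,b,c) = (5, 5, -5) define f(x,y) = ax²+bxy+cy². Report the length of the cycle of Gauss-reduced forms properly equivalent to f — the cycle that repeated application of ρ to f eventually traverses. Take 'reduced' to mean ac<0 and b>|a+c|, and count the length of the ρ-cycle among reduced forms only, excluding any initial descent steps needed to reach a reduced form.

D = 125, ⌊√D⌋ = 11
river: ρ → (-5,5,5)
river: ρ → (5,5,-5)
ρ-cycle length = 2 (tail of 0 descent steps not counted)

2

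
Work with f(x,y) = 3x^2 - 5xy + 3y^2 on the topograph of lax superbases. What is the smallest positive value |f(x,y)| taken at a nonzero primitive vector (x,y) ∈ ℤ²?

translate: b→1 (≡-5 mod 6), so (3,-5,3)→(3,1,1)
flip: (3,1,1)→(1,-1,3)
translate: b→1 (≡-1 mod 2), so (1,-1,3)→(1,1,3)
reduced (well bottom): (1,1,3) with a≤c, −a<b≤a
well minimum = a = 1

1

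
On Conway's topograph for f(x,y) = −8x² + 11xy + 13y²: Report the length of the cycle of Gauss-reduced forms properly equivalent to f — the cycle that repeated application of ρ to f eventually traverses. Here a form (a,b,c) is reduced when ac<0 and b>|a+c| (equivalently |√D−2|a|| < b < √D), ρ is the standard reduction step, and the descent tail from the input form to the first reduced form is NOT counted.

D = 537, ⌊√D⌋ = 23
river: ρ → (13,15,-6)
river: ρ → (-6,21,4)
river: ρ → (4,19,-11)
river: ρ → (-11,3,12)
river: ρ → (12,21,-2)
river: ρ → (-2,23,1)
river: ρ → (1,23,-2)
river: ρ → (-2,21,12)
river: ρ → (12,3,-11)
river: ρ → (-11,19,4)
river: ρ → (4,21,-6)
river: ρ → (-6,15,13)
river: ρ → (13,11,-8)
river: ρ → (-8,21,3)
river: ρ → (3,21,-8)
river: ρ → (-8,11,13)
ρ-cycle length = 16 (tail of 0 descent steps not counted)

16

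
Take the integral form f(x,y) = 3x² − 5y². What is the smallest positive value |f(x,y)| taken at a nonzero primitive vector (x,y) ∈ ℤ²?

descent: ρ → (-5,0,3)
descent: ρ → (3,6,-2)  [lands on river]
river: ρ → (-2,6,3)
closes: descent 2, river 2
min |a| on river = 2

2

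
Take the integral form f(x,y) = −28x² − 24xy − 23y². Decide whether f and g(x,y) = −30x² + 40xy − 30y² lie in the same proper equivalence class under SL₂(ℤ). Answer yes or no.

D₁ = -2000, D₂ = -2000
f is negative-definite; reduce −f:
−f: flip: (28,24,23)→(23,-24,28)
−f: translate: b→22 (≡-24 mod 46), so (23,-24,28)→(23,22,27)
−f: reduced (well bottom): (23,22,27) with a≤c, −a<b≤a
flip sign back: reduced form of f is (-23,-22,-27)
g is negative-definite; reduce −g:
−g: translate: b→20 (≡-40 mod 60), so (30,-40,30)→(30,20,20)
−g: flip: (30,20,20)→(20,-20,30)
−g: translate: b→20 (≡-20 mod 40), so (20,-20,30)→(20,20,30)
−g: reduced (well bottom): (20,20,30) with a≤c, −a<b≤a
flip sign back: reduced form of g is (-20,-20,-30)
reduced forms (-23, -22, -27) vs (-20, -20, -30) ⇒ inequivalent

no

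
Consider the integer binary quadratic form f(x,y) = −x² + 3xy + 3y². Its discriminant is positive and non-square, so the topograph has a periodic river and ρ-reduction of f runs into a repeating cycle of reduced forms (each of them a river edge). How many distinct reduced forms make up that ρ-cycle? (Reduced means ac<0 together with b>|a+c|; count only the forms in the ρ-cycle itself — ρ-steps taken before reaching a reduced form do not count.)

D = 21, ⌊√D⌋ = 4
river: ρ → (3,3,-1)
river: ρ → (-1,3,3)
ρ-cycle length = 2 (tail of 0 descent steps not counted)

2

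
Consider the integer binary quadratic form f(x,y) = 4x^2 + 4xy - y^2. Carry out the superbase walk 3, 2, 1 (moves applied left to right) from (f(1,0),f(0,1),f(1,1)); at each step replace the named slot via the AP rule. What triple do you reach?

start (4,-1,7) = (f(1,0),f(0,1),f(1,1))
replace slot 3: 2·(4+(-1)) − 7 = -1 → (4,-1,-1)
replace slot 2: 2·(4+(-1)) − (-1) = 7 → (4,7,-1)
replace slot 1: 2·(7+(-1)) − 4 = 8 → (8,7,-1)

8,7,-1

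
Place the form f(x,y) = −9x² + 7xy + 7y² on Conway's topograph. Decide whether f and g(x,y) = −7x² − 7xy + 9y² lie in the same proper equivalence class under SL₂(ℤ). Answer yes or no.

D₁ = 301, D₂ = 301
river cycle of f (length 10): (7, 7, -9), (-9, 11, 5), (5, 9, -11), (-11, 13, 3), (3, 17, -1), (-1, 17, 3), (3, 13, -11), (-11, 9, 5), (5, 11, -9), (-9, 7, 7)
river cycle of g (length 10): (9, 7, -7), (-7, 7, 9), (9, 11, -5), (-5, 9, 11), (11, 13, -3), (-3, 17, 1), (1, 17, -3), (-3, 13, 11), (11, 9, -5), (-5, 11, 9)
cycles differ ⇒ inequivalent

no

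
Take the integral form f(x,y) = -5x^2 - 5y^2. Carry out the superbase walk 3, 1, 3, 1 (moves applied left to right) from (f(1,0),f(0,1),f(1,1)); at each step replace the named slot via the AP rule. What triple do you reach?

start (-5,-5,-10) = (f(1,0),f(0,1),f(1,1))
replace slot 3: 2·((-5)+(-5)) − (-10) = -10 → (-5,-5,-10)
replace slot 1: 2·((-5)+(-10)) − (-5) = -25 → (-25,-5,-10)
replace slot 3: 2·((-25)+(-5)) − (-10) = -50 → (-25,-5,-50)
replace slot 1: 2·((-5)+(-50)) − (-25) = -85 → (-85,-5,-50)

-85,-5,-50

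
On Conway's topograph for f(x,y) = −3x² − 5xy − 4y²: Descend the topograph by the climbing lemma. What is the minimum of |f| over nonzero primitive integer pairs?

translate: b→-1 (≡5 mod 6), so (3,5,4)→(3,-1,2)
flip: (3,-1,2)→(2,1,3)
reduced (well bottom): (2,1,3) with a≤c, −a<b≤a
well minimum |f| = |-2| = 2 (negative-definite)

2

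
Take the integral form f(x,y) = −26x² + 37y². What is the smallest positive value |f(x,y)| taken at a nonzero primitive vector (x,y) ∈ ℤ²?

descent: ρ → (37,0,-26)
descent: ρ → (-26,52,11)  [lands on river]
river: ρ → (11,58,-11)
river: ρ → (-11,52,26)
river: ρ → (26,52,-11)
river: ρ → (-11,58,11)
river: ρ → (11,52,-26)
closes: descent 2, river 6
min |a| on river = 11

11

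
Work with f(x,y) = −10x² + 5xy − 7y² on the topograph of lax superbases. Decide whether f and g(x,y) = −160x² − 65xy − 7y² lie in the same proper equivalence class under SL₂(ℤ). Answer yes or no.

D₁ = -255, D₂ = -255
f is negative-definite; reduce −f:
−f: flip: (10,-5,7)→(7,5,10)
−f: reduced (well bottom): (7,5,10) with a≤c, −a<b≤a
flip sign back: reduced form of f is (-7,-5,-10)
g is negative-definite; reduce −g:
−g: flip: (160,65,7)→(7,-65,160)
−g: translate: b→5 (≡-65 mod 14), so (7,-65,160)→(7,5,10)
−g: reduced (well bottom): (7,5,10) with a≤c, −a<b≤a
flip sign back: reduced form of g is (-7,-5,-10)
reduced forms (-7, -5, -10) vs (-7, -5, -10) ⇒ equivalent

yes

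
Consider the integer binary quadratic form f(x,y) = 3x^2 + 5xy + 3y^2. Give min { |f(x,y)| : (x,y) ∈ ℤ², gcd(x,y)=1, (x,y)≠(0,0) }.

translate: b→-1 (≡5 mod 6), so (3,5,3)→(3,-1,1)
flip: (3,-1,1)→(1,1,3)
reduced (well bottom): (1,1,3) with a≤c, −a<b≤a
well minimum = a = 1

1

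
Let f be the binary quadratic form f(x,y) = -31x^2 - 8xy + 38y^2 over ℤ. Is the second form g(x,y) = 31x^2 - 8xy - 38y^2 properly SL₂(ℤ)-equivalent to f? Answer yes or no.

D₁ = 4776, D₂ = 4776
river cycle of f (length 22): (38, 8, -31), (-31, 54, 15), (15, 66, -7), (-7, 60, 42), (42, 24, -25), (-25, 26, 41), (41, 56, -10), (-10, 64, 17), (17, 38, -49), (-49, 60, 6), … (12 more)
river cycle of g (length 22): (-38, 8, 31), (31, 54, -15), (-15, 66, 7), (7, 60, -42), (-42, 24, 25), (25, 26, -41), (-41, 56, 10), (10, 64, -17), (-17, 38, 49), (49, 60, -6), … (12 more)
cycles differ ⇒ inequivalent

no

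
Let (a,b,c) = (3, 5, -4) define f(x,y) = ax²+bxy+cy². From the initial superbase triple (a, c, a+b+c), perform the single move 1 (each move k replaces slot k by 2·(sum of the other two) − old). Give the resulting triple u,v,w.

start (3,-4,4) = (f(1,0),f(0,1),f(1,1))
replace slot 1: 2·((-4)+4) − 3 = -3 → (-3,-4,4)

-3,-4,4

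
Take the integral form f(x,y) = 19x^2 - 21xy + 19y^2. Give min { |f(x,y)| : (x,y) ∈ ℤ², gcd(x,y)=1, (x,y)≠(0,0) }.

translate: b→17 (≡-21 mod 38), so (19,-21,19)→(19,17,17)
flip: (19,17,17)→(17,-17,19)
translate: b→17 (≡-17 mod 34), so (17,-17,19)→(17,17,19)
reduced (well bottom): (17,17,19) with a≤c, −a<b≤a
well minimum = a = 17

17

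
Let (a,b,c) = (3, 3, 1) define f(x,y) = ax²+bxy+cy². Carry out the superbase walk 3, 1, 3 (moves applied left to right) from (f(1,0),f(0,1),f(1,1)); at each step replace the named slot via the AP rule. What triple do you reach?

start (3,1,7) = (f(1,0),f(0,1),f(1,1))
replace slot 3: 2·(3+1) − 7 = 1 → (3,1,1)
replace slot 1: 2·(1+1) − 3 = 1 → (1,1,1)
replace slot 3: 2·(1+1) − 1 = 3 → (1,1,3)

1,1,3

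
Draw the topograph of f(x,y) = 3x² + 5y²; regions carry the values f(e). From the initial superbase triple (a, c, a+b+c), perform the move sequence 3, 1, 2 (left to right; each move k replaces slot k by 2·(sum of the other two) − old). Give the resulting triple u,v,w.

start (3,5,8) = (f(1,0),f(0,1),f(1,1))
replace slot 3: 2·(3+5) − 8 = 8 → (3,5,8)
replace slot 1: 2·(5+8) − 3 = 23 → (23,5,8)
replace slot 2: 2·(23+8) − 5 = 57 → (23,57,8)

23,57,8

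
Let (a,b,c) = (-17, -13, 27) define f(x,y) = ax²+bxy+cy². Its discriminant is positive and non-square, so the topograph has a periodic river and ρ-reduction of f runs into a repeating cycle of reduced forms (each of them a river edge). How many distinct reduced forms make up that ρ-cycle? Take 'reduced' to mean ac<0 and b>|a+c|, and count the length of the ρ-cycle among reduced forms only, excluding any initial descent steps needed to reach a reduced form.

D = 2005, ⌊√D⌋ = 44
descent: ρ → (27,13,-17)  [lands on river]
river: ρ → (-17,21,23)
river: ρ → (23,25,-15)
river: ρ → (-15,35,13)
river: ρ → (13,43,-3)
river: ρ → (-3,41,27)
ρ-cycle length = 6 (tail of 1 descent step not counted)

6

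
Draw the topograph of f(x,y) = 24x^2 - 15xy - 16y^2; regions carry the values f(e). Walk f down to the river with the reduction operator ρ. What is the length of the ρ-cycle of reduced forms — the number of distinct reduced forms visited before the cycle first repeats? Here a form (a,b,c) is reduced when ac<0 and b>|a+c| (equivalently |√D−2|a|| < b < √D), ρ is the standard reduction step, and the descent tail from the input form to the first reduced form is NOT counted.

D = 1761, ⌊√D⌋ = 41
descent: ρ → (-16,15,24)  [lands on river]
river: ρ → (24,33,-7)
river: ρ → (-7,37,14)
river: ρ → (14,19,-25)
river: ρ → (-25,31,8)
river: ρ → (8,33,-21)
river: ρ → (-21,9,20)
river: ρ → (20,31,-10)
river: ρ → (-10,29,23)
river: ρ → (23,17,-16)
ρ-cycle length = 10 (tail of 1 descent step not counted)

10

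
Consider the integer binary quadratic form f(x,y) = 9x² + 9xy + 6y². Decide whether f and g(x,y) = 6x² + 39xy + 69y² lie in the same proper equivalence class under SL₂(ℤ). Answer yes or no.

D₁ = -135, D₂ = -135
f: flip: (9,9,6)→(6,-9,9)
f: translate: b→3 (≡-9 mod 12), so (6,-9,9)→(6,3,6)
f: reduced (well bottom): (6,3,6) with a≤c, −a<b≤a
g: translate: b→3 (≡39 mod 12), so (6,39,69)→(6,3,6)
g: reduced (well bottom): (6,3,6) with a≤c, −a<b≤a
reduced forms (6, 3, 6) vs (6, 3, 6) ⇒ equivalent

yes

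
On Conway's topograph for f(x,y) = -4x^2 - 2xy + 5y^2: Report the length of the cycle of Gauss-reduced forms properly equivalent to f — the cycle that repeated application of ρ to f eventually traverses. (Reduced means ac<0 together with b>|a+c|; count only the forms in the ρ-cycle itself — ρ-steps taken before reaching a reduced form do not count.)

D = 84, ⌊√D⌋ = 9
descent: ρ → (5,2,-4)  [lands on river]
river: ρ → (-4,6,3)
river: ρ → (3,6,-4)
river: ρ → (-4,2,5)
river: ρ → (5,8,-1)
river: ρ → (-1,8,5)
ρ-cycle length = 6 (tail of 1 descent step not counted)

6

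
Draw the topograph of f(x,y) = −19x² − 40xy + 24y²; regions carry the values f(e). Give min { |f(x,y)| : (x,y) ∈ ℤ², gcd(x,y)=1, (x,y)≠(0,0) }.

descent: ρ → (24,40,-19)  [lands on river]
river: ρ → (-19,36,28)
river: ρ → (28,20,-27)
river: ρ → (-27,34,21)
river: ρ → (21,50,-11)
river: ρ → (-11,38,45)
river: ρ → (45,52,-4)
river: ρ → (-4,52,45)
river: ρ → (45,38,-11)
river: ρ → (-11,50,21)
river: ρ → (21,34,-27)
river: ρ → (-27,20,28)
river: ρ → (28,36,-19)
river: ρ → (-19,40,24)
river: ρ → (24,56,-3)
river: ρ → (-3,58,5)
river: ρ → (5,52,-36)
river: ρ → (-36,20,21)
river: ρ → (21,22,-35)
river: ρ → (-35,48,8)
river: ρ → (8,48,-35)
river: ρ → (-35,22,21)
river: ρ → (21,20,-36)
river: ρ → (-36,52,5)
river: ρ → (5,58,-3)
river: ρ → (-3,56,24)
closes: descent 1, river 26
min |a| on river = 3

3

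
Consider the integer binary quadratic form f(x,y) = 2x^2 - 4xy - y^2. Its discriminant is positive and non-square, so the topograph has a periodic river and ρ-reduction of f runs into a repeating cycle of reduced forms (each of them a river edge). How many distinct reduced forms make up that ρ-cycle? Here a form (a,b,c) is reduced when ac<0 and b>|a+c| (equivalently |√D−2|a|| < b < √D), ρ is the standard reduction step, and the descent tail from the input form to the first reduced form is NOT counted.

D = 24, ⌊√D⌋ = 4
descent: ρ → (-1,4,2)  [lands on river]
river: ρ → (2,4,-1)
ρ-cycle length = 2 (tail of 1 descent step not counted)

2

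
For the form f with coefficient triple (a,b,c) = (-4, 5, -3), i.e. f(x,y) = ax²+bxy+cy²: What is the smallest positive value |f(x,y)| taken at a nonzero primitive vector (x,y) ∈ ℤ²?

translate: b→3 (≡-5 mod 8), so (4,-5,3)→(4,3,2)
flip: (4,3,2)→(2,-3,4)
translate: b→1 (≡-3 mod 4), so (2,-3,4)→(2,1,3)
reduced (well bottom): (2,1,3) with a≤c, −a<b≤a
well minimum |f| = |-2| = 2 (negative-definite)

2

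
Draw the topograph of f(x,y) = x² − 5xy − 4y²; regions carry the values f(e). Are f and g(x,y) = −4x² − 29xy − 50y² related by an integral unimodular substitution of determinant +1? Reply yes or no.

D₁ = 41, D₂ = 41
river cycle of f (length 10): (-4, 5, 1), (1, 5, -4), (-4, 3, 2), (2, 5, -2), (-2, 3, 4), (4, 5, -1), (-1, 5, 4), (4, 3, -2), (-2, 5, 2), (2, 3, -4)
river cycle of g (length 10): (-4, 3, 2), (2, 5, -2), (-2, 3, 4), (4, 5, -1), (-1, 5, 4), (4, 3, -2), (-2, 5, 2), (2, 3, -4), (-4, 5, 1), (1, 5, -4)
cycles coincide ⇒ equivalent

yes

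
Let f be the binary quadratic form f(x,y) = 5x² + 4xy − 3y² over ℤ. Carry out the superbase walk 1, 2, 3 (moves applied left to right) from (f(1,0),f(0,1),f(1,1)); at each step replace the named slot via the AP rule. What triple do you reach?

start (5,-3,6) = (f(1,0),f(0,1),f(1,1))
replace slot 1: 2·((-3)+6) − 5 = 1 → (1,-3,6)
replace slot 2: 2·(1+6) − (-3) = 17 → (1,17,6)
replace slot 3: 2·(1+17) − 6 = 30 → (1,17,30)

1,17,30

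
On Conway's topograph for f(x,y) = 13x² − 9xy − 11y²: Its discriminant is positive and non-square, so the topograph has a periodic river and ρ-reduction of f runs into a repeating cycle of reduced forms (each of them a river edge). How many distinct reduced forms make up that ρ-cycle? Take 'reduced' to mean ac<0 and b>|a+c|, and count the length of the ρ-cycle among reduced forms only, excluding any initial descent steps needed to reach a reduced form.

D = 653, ⌊√D⌋ = 25
descent: ρ → (-11,9,13)  [lands on river]
river: ρ → (13,17,-7)
river: ρ → (-7,25,1)
river: ρ → (1,25,-7)
river: ρ → (-7,17,13)
river: ρ → (13,9,-11)
river: ρ → (-11,13,11)
river: ρ → (11,9,-13)
river: ρ → (-13,17,7)
river: ρ → (7,25,-1)
river: ρ → (-1,25,7)
river: ρ → (7,17,-13)
river: ρ → (-13,9,11)
river: ρ → (11,13,-11)
ρ-cycle length = 14 (tail of 1 descent step not counted)

14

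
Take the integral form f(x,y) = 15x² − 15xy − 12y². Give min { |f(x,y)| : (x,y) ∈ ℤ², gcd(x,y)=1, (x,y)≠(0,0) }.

descent: ρ → (-12,15,15)  [lands on river]
river: ρ → (15,15,-12)
river: ρ → (-12,9,18)
river: ρ → (18,27,-3)
river: ρ → (-3,27,18)
river: ρ → (18,9,-12)
closes: descent 1, river 6
min |a| on river = 3

3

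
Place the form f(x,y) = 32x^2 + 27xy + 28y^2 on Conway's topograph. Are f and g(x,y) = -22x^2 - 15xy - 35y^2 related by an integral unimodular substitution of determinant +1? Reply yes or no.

D₁ = -2855, D₂ = -2855
f: flip: (32,27,28)→(28,-27,32)
f: reduced (well bottom): (28,-27,32) with a≤c, −a<b≤a
g is negative-definite; reduce −g:
−g: reduced (well bottom): (22,15,35) with a≤c, −a<b≤a
flip sign back: reduced form of g is (-22,-15,-35)
reduced forms (28, -27, 32) vs (-22, -15, -35) ⇒ inequivalent

no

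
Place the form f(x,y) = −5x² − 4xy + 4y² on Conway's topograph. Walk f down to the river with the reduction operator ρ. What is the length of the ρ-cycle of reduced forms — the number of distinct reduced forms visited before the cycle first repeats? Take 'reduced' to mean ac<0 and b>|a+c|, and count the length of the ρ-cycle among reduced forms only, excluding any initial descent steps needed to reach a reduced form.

D = 96, ⌊√D⌋ = 9
descent: ρ → (4,4,-5)  [lands on river]
river: ρ → (-5,6,3)
river: ρ → (3,6,-5)
river: ρ → (-5,4,4)
ρ-cycle length = 4 (tail of 1 descent step not counted)

4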